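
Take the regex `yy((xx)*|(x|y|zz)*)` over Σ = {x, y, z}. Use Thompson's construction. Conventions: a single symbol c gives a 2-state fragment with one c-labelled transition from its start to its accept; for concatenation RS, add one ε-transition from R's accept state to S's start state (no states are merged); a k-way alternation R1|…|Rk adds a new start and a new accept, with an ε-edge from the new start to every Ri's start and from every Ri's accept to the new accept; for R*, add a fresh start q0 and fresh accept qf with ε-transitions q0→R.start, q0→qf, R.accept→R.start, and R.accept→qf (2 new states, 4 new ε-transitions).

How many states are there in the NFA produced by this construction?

24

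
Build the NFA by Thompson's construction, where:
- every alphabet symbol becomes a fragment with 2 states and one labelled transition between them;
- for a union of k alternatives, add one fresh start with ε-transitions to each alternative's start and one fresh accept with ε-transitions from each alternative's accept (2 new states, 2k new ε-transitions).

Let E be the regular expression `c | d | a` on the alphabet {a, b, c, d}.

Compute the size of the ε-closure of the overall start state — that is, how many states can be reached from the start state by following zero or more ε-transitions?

4

Compute the ε-closure size of each fragment's start state recursively; a symbol fragment's start has no outgoing ε-edge, so its closure is just itself (size 1).
  c | d | a : C = 1 + 1 + 1 + 1 = 4 (the new accept is not ε-reachable since no branch accepts ε)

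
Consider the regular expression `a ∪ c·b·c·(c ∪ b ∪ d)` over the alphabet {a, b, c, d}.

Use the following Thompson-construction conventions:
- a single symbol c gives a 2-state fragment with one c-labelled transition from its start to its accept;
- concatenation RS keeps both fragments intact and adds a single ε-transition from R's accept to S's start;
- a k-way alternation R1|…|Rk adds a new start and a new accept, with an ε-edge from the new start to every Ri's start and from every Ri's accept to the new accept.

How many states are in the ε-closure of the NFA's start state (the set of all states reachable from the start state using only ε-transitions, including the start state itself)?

Let C(F) = |ε-closure(F.start)| within fragment F, and note whether F accepts ε. Symbol fragments have C = 1 and do not accept ε. Then:
  c ∪ b ∪ d → new start ε-reaches every alternative's start; none of them accept ε, so the new accept is not reached: |closure| = 1 + 1 + 1 + 1 = 4
  c·b·c·(c ∪ b ∪ d) → |closure| equals the left operand's closure size = 1 (its accept is not ε-reachable, so the closure stops there)
  a ∪ c·b·c·(c ∪ b ∪ d) → |closure| = 1 + 1 + 1 = 3 (the new accept is not ε-reachable since no branch accepts ε)

3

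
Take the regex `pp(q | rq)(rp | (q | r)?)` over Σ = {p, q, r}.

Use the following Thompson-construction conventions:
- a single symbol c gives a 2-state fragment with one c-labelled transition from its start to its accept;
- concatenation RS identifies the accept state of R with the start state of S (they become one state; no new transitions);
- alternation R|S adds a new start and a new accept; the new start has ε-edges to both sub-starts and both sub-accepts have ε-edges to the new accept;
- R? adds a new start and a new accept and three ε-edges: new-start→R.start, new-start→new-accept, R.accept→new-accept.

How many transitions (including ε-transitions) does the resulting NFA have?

Building bottom-up:
Each of the 9 symbol leaves contributes 1 transition (1 symbol, 0 ε).
  rq → 2 transitions (2 symbol, 0 ε)
  q | rq → 7 transitions (3 symbol, 4 ε)
  rp → 2 transitions (2 symbol, 0 ε)
  q | r → 6 transitions (2 symbol, 4 ε)
  (q | r)? → 9 transitions (2 symbol, 7 ε)
  rp | (q | r)? → 15 transitions (4 symbol, 11 ε)
  pp(q | rq)(rp | (q | r)?) → 24 transitions (9 symbol, 15 ε)

24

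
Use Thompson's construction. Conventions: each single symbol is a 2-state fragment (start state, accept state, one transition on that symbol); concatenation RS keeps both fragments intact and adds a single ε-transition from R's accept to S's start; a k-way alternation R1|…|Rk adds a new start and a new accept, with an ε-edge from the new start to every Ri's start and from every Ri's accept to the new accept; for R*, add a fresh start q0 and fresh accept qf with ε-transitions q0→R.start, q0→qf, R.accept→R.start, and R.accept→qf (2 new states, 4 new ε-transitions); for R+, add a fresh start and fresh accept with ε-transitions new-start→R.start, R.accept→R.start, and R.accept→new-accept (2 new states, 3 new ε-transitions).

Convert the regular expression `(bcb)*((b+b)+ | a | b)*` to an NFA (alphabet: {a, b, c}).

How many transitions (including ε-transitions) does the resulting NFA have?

31

By structural recursion:
Each of the 7 symbol leaves contributes 1 transition (1 symbol, 0 ε).
  bcb — 5 transitions (3 symbol, 2 ε)
  (bcb)* — 9 transitions (3 symbol, 6 ε)
  b+ — 4 transitions (1 symbol, 3 ε)
  b+b — 6 transitions (2 symbol, 4 ε)
  (b+b)+ — 9 transitions (2 symbol, 7 ε)
  (b+b)+ | a | b — 17 transitions (4 symbol, 13 ε)
  ((b+b)+ | a | b)* — 21 transitions (4 symbol, 17 ε)
  (bcb)*((b+b)+ | a | b)* — 31 transitions (7 symbol, 24 ε)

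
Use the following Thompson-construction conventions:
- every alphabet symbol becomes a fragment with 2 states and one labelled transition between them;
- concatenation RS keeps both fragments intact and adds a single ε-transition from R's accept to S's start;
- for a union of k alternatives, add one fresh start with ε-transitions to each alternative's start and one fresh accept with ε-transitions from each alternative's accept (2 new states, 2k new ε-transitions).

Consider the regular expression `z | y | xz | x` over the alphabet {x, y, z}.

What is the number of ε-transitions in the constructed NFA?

Per subexpression:
Each of the 5 symbol leaves contributes 0 ε-transitions.
  xz — 1 ε-transition
  z | y | xz | x — 9 ε-transitions

9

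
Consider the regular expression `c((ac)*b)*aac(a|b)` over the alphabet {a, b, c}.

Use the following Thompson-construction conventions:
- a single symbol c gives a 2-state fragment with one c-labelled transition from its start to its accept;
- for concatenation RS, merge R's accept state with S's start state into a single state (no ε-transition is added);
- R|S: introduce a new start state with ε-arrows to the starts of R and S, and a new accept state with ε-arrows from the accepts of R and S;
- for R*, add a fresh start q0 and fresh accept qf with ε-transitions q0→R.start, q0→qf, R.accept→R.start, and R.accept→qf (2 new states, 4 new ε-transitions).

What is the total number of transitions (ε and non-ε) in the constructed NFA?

21

Recursing over subexpressions:
Each of the 9 symbol leaves contributes 1 transition (1 symbol, 0 ε).
  ac = 2 transitions (2 symbol, 0 ε)
  (ac)* = 6 transitions (2 symbol, 4 ε)
  (ac)*b = 7 transitions (3 symbol, 4 ε)
  ((ac)*b)* = 11 transitions (3 symbol, 8 ε)
  a|b = 6 transitions (2 symbol, 4 ε)
  c((ac)*b)*aac(a|b) = 21 transitions (9 symbol, 12 ε)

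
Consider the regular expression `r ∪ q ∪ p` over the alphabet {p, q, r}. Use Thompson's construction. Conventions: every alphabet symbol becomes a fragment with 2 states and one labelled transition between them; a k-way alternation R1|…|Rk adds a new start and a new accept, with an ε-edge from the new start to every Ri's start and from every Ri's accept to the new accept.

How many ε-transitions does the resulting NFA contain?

6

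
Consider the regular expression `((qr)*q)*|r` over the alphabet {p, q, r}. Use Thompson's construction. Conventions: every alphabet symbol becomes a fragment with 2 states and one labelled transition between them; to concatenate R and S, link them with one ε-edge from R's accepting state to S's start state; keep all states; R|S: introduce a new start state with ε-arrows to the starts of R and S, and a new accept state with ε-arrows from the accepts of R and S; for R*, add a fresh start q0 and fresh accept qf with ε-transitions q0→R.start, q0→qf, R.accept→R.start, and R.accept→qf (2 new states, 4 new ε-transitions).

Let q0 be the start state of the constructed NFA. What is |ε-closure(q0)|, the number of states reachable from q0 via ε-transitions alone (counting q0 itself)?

9

Work bottom-up. For each fragment F, track |ε-closure(F.start)| and whether F's accept lies in that closure (i.e. whether F accepts ε). A single-symbol fragment has closure size 1 and does not accept ε.
  qr — same as the first factor's closure: |closure| = 1
  (qr)* — new start has ε-edges to the inner start and to the new accept, so |closure| = 2 + 1 = 3
  (qr)*q — the left operand accepts ε, so the closure extends into the next operand (via the concat ε-link); |closure| = 3 + 1 = 4
  ((qr)*q)* — the star's fresh start ε-reaches both the body's start and the fresh accept: |closure| = 2 + 4 = 6
  ((qr)*q)*|r — new start ε-reaches every alternative's start; at least one alternative accepts ε, so the union's new accept is reached too: |closure| = 1 + 6 + 1 + 1 = 9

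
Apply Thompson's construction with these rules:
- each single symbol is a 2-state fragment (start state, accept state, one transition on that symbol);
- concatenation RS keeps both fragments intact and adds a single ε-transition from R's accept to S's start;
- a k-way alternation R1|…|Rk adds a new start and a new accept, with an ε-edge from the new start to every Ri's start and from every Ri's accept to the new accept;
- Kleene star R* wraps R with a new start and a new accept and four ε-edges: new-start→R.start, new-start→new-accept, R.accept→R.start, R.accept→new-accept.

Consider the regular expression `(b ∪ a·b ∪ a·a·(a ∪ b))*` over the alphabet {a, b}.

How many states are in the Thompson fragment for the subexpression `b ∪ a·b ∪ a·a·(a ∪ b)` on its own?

Fragment for `b ∪ a·b ∪ a·a·(a ∪ b)`:
Each of the 7 symbol leaves contributes a 2-state fragment.
  a·b → 4 states
  a ∪ b → 6 states
  a·a·(a ∪ b) → 10 states
  b ∪ a·b ∪ a·a·(a ∪ b) → 18 states

18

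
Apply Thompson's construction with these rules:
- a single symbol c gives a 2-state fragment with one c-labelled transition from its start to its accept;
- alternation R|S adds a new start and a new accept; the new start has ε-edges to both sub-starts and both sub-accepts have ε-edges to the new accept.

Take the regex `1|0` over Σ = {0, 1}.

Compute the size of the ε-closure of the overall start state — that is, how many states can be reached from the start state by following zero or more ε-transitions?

3

Work bottom-up. For each fragment F, track |ε-closure(F.start)| and whether F's accept lies in that closure (i.e. whether F accepts ε). A single-symbol fragment has closure size 1 and does not accept ε.
  1|0 — new start ε-reaches every alternative's start; none of them accept ε, so the new accept is not reached: |ε-closure| = 1 + 1 + 1 = 3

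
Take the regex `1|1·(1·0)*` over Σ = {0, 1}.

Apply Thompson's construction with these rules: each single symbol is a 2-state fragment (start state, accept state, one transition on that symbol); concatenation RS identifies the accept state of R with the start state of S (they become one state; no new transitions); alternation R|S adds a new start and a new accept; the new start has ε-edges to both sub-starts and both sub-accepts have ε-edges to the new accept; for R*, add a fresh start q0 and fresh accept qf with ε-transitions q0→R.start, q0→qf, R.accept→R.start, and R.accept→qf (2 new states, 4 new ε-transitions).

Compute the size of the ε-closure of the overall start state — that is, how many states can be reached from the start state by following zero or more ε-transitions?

3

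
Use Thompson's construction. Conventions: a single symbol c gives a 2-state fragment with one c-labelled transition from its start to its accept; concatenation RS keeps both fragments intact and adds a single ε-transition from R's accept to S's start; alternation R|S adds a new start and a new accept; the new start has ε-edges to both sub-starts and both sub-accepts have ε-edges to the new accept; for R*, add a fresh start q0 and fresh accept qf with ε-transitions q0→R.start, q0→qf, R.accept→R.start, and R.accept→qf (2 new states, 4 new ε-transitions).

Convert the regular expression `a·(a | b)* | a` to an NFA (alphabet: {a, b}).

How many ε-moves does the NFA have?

13

Per subexpression:
Each of the 4 symbol leaves contributes 0 ε-transitions.
  a | b : 4 ε-transitions
  (a | b)* : 8 ε-transitions
  a·(a | b)* : 9 ε-transitions
  a·(a | b)* | a : 13 ε-transitions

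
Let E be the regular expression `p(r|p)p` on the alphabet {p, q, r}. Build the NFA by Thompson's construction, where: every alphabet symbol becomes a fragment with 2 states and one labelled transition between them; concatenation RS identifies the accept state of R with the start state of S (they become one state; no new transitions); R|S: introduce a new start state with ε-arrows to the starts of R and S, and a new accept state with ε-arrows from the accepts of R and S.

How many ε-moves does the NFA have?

Recursing over subexpressions:
Each of the 4 symbol leaves contributes 0 ε-transitions.
  r|p : 4 ε-transitions
  p(r|p)p : 4 ε-transitions

4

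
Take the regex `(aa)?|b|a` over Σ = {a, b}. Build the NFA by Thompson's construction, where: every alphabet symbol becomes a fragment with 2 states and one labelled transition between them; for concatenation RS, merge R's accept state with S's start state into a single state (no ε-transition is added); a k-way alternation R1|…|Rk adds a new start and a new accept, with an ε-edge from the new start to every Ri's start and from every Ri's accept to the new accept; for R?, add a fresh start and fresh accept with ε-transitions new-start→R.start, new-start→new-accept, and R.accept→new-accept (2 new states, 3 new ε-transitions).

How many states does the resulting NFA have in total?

Recursing over subexpressions:
Each of the 4 symbol leaves contributes a 2-state fragment.
  aa : 3 states
  (aa)? : 5 states
  (aa)?|b|a : 11 states

11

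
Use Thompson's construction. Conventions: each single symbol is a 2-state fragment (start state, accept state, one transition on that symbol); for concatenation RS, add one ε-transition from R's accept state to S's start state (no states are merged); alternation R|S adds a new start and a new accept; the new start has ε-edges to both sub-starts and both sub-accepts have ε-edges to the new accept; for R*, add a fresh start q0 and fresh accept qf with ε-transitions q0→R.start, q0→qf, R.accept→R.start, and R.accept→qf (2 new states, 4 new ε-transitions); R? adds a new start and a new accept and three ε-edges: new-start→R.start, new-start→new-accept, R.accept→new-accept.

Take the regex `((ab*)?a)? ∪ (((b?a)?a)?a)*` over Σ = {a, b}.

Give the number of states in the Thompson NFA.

30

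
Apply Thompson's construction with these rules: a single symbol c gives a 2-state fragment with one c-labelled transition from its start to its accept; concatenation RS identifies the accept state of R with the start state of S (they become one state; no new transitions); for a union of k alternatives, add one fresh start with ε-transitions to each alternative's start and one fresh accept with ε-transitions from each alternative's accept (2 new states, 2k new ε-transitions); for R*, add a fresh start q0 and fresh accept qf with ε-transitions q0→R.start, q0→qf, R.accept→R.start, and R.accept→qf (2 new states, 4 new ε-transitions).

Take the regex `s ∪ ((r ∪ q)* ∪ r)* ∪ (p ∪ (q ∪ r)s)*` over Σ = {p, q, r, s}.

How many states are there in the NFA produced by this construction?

31

Per subexpression:
Each of the 8 symbol leaves contributes a 2-state fragment.
  r ∪ q → 6 states
  (r ∪ q)* → 8 states
  (r ∪ q)* ∪ r → 12 states
  ((r ∪ q)* ∪ r)* → 14 states
  q ∪ r → 6 states
  (q ∪ r)s → 7 states
  p ∪ (q ∪ r)s → 11 states
  (p ∪ (q ∪ r)s)* → 13 states
  s ∪ ((r ∪ q)* ∪ r)* ∪ (p ∪ (q ∪ r)s)* → 31 states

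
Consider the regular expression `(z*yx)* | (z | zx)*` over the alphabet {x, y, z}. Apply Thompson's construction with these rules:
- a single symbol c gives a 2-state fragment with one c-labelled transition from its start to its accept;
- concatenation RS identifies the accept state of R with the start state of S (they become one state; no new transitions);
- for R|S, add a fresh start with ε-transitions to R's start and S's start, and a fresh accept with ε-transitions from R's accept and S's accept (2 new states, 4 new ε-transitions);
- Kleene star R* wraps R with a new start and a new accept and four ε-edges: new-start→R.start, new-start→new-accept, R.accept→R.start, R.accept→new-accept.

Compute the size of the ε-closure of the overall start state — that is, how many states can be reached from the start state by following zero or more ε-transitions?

12

Work bottom-up. For each fragment F, track |ε-closure(F.start)| and whether F's accept lies in that closure (i.e. whether F accepts ε). A single-symbol fragment has closure size 1 and does not accept ε.
  z* — |closure| = 1 (new start) + 1 (body) + 1 (new accept) = 3
  z*yx — |closure| = 3 + (1−1) = 3 (closure spills across the concat boundary because the left factor accepts ε)
  (z*yx)* — new start has ε-edges to the inner start and to the new accept, so |closure| = 2 + 3 = 5
  zx — |closure| equals the left operand's closure size = 1 (its accept is not ε-reachable, so the closure stops there)
  z | zx — |closure| = 1 + 1 + 1 = 3 (the new accept is not ε-reachable since no branch accepts ε)
  (z | zx)* — |closure| = 1 (new start) + 3 (body) + 1 (new accept) = 5
  (z*yx)* | (z | zx)* — new start ε-reaches every alternative's start; at least one alternative accepts ε, so the union's new accept is reached too: |closure| = 1 + 5 + 5 + 1 = 12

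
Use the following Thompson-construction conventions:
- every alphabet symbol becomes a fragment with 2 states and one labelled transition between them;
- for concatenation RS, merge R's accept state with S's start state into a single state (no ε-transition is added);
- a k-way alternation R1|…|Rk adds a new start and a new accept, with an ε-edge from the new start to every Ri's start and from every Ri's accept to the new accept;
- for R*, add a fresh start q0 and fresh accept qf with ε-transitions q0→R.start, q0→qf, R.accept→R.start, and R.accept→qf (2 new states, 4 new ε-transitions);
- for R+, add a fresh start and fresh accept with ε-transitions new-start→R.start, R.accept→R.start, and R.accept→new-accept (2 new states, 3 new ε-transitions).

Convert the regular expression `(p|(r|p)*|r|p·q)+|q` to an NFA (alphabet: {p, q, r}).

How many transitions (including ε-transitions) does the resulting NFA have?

30

Bottom-up over the parse tree:
Each of the 7 symbol leaves contributes 1 transition (1 symbol, 0 ε).
  r|p — 6 transitions (2 symbol, 4 ε)
  (r|p)* — 10 transitions (2 symbol, 8 ε)
  p·q — 2 transitions (2 symbol, 0 ε)
  p|(r|p)*|r|p·q — 22 transitions (6 symbol, 16 ε)
  (p|(r|p)*|r|p·q)+ — 25 transitions (6 symbol, 19 ε)
  (p|(r|p)*|r|p·q)+|q — 30 transitions (7 symbol, 23 ε)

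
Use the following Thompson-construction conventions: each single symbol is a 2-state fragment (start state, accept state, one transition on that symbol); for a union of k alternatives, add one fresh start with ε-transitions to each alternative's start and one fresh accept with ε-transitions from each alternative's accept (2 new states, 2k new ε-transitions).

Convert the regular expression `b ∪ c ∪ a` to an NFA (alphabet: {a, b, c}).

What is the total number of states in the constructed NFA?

8

Building bottom-up:
Each of the 3 symbol leaves contributes a 2-state fragment.
  b ∪ c ∪ a : 8 states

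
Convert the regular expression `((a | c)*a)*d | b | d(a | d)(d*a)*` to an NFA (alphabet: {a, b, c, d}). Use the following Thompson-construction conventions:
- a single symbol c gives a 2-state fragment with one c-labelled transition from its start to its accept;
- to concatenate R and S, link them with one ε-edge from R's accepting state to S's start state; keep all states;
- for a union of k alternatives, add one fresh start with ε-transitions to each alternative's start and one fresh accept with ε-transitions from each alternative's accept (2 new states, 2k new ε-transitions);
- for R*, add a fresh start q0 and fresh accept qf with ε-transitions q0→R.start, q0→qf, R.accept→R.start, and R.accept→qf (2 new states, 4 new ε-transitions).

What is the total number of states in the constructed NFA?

34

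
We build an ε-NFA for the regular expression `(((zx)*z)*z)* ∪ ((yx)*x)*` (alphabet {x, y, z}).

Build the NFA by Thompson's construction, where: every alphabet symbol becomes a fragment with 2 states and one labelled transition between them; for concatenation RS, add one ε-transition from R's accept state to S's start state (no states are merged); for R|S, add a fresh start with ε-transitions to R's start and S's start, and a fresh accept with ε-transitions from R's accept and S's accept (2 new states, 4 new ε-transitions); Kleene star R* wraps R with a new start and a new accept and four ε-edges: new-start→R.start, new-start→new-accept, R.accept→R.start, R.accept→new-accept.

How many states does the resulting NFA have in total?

Per subexpression:
Each of the 7 symbol leaves contributes a 2-state fragment.
  zx : 4 states
  (zx)* : 6 states
  (zx)*z : 8 states
  ((zx)*z)* : 10 states
  ((zx)*z)*z : 12 states
  (((zx)*z)*z)* : 14 states
  yx : 4 states
  (yx)* : 6 states
  (yx)*x : 8 states
  ((yx)*x)* : 10 states
  (((zx)*z)*z)* ∪ ((yx)*x)* : 26 states

26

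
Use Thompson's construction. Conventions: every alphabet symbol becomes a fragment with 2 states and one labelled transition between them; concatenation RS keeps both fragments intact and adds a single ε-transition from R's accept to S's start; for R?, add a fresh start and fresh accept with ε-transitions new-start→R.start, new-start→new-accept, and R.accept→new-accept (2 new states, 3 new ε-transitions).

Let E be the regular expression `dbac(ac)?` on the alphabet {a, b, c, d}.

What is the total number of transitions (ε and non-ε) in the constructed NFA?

Recursing over subexpressions:
Each of the 6 symbol leaves contributes 1 transition (1 symbol, 0 ε).
  ac — 3 transitions (2 symbol, 1 ε)
  (ac)? — 6 transitions (2 symbol, 4 ε)
  dbac(ac)? — 14 transitions (6 symbol, 8 ε)

14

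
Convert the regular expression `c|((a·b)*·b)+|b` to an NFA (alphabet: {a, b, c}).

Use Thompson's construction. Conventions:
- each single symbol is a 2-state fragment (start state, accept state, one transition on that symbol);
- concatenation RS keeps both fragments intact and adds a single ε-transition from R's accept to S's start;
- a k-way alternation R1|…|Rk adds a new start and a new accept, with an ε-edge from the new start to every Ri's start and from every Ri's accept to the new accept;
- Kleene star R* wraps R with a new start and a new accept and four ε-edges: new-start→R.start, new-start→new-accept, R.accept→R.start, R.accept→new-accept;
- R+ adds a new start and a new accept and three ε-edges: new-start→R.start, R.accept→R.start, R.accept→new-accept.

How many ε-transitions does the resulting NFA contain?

15

Building bottom-up:
Each of the 5 symbol leaves contributes 0 ε-transitions.
  a·b — 1 ε-transition
  (a·b)* — 5 ε-transitions
  (a·b)*·b — 6 ε-transitions
  ((a·b)*·b)+ — 9 ε-transitions
  c|((a·b)*·b)+|b — 15 ε-transitions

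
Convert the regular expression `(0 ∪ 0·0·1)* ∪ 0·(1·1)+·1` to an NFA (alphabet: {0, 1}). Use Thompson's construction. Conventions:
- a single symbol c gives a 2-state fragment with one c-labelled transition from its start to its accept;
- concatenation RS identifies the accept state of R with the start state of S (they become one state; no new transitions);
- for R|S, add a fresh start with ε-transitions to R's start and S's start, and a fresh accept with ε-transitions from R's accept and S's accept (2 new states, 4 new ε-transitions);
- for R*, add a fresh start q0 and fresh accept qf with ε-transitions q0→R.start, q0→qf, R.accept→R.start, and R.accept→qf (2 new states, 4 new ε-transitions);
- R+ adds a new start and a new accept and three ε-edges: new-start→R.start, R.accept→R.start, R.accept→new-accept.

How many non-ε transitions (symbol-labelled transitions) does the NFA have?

By structural recursion:
Each of the 8 symbol leaves contributes exactly 1 symbol transition.
  0·0·1 : 3 symbol transitions
  0 ∪ 0·0·1 : 4 symbol transitions
  (0 ∪ 0·0·1)* : 4 symbol transitions
  1·1 : 2 symbol transitions
  (1·1)+ : 2 symbol transitions
  0·(1·1)+·1 : 4 symbol transitions
  (0 ∪ 0·0·1)* ∪ 0·(1·1)+·1 : 8 symbol transitions

8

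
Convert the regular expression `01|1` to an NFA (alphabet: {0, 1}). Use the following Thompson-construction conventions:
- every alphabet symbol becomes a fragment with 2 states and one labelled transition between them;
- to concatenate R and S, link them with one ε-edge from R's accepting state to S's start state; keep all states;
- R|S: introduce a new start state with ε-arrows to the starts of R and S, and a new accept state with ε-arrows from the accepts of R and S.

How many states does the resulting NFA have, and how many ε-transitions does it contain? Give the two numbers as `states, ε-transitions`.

By structural recursion:
Each of the 3 symbol leaves contributes 2 states and 0 ε-transitions.
  01 — 4 states, 1 ε-transition
  01|1 — 8 states, 5 ε-transitions

8, 5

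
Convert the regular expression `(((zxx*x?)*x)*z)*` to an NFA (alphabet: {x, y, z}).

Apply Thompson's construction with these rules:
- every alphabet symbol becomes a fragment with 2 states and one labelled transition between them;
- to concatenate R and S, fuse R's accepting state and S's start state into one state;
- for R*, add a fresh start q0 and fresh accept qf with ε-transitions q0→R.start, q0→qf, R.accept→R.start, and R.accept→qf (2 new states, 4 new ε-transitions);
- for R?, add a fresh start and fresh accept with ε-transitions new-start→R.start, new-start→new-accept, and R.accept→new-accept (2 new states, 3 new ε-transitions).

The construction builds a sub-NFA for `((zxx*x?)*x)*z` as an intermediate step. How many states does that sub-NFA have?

15

Fragment for `((zxx*x?)*x)*z`:
Each of the 6 symbol leaves contributes a 2-state fragment.
  x* : 4 states
  x? : 4 states
  zxx*x? : 9 states
  (zxx*x?)* : 11 states
  (zxx*x?)*x : 12 states
  ((zxx*x?)*x)* : 14 states
  ((zxx*x?)*x)*z : 15 states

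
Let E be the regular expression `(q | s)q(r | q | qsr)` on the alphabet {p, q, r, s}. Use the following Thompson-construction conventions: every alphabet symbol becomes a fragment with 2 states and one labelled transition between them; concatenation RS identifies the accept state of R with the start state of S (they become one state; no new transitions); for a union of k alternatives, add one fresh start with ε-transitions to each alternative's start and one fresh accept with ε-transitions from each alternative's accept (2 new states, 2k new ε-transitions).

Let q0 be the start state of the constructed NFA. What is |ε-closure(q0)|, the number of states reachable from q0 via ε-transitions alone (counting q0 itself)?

3

Compute the ε-closure size of each fragment's start state recursively; a symbol fragment's start has no outgoing ε-edge, so its closure is just itself (size 1).
  q | s : new start ε-reaches every alternative's start; none of them accept ε, so the new accept is not reached: |ε-closure| = 1 + 1 + 1 = 3
  qsr : |ε-closure| equals the left operand's closure size = 1 (its accept is not ε-reachable, so the closure stops there)
  r | q | qsr : new start ε-reaches every alternative's start; none of them accept ε, so the new accept is not reached: |ε-closure| = 1 + 1 + 1 + 1 = 4
  (q | s)q(r | q | qsr) : same as the first factor's closure: |ε-closure| = 3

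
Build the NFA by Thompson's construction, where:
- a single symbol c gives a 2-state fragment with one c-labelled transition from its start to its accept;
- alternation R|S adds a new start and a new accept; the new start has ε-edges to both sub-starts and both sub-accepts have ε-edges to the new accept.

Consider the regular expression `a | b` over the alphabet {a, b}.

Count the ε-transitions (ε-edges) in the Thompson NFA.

4

By structural recursion:
Each of the 2 symbol leaves contributes 0 ε-transitions.
  a | b — 4 ε-transitions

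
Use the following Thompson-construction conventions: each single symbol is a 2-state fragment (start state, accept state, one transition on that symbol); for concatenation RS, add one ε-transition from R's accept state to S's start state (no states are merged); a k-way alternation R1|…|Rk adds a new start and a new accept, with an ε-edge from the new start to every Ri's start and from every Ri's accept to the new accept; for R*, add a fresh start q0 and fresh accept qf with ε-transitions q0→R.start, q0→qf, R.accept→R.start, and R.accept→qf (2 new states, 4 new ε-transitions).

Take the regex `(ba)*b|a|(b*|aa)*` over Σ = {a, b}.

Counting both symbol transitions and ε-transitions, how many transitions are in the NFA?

Building bottom-up:
Each of the 7 symbol leaves contributes 1 transition (1 symbol, 0 ε).
  ba — 3 transitions (2 symbol, 1 ε)
  (ba)* — 7 transitions (2 symbol, 5 ε)
  (ba)*b — 9 transitions (3 symbol, 6 ε)
  b* — 5 transitions (1 symbol, 4 ε)
  aa — 3 transitions (2 symbol, 1 ε)
  b*|aa — 12 transitions (3 symbol, 9 ε)
  (b*|aa)* — 16 transitions (3 symbol, 13 ε)
  (ba)*b|a|(b*|aa)* — 32 transitions (7 symbol, 25 ε)

32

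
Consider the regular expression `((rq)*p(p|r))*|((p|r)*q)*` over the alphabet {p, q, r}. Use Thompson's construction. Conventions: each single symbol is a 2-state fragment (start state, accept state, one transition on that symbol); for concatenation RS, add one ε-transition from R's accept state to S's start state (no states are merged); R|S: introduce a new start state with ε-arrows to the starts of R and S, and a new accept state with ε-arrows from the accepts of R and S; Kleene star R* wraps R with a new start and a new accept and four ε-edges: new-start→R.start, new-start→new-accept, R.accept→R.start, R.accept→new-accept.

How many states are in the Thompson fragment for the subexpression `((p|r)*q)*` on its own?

Fragment for `((p|r)*q)*`:
Each of the 3 symbol leaves contributes a 2-state fragment.
  p|r : 6 states
  (p|r)* : 8 states
  (p|r)*q : 10 states
  ((p|r)*q)* : 12 states

12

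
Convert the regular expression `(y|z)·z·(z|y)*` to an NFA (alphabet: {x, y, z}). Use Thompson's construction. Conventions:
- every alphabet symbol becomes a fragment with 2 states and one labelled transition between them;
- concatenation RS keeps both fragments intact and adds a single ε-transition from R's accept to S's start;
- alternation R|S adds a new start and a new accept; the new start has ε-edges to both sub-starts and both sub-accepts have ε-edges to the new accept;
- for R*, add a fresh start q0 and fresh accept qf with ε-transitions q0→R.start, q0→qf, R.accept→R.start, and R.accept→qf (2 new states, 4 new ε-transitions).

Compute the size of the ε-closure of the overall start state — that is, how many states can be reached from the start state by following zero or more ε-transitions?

3

Work bottom-up. For each fragment F, track |ε-closure(F.start)| and whether F's accept lies in that closure (i.e. whether F accepts ε). A single-symbol fragment has closure size 1 and does not accept ε.
  y|z → |closure| = 1 + 1 + 1 = 3 (the new accept is not ε-reachable since no branch accepts ε)
  z|y → new start ε-reaches every alternative's start; none of them accept ε, so the new accept is not reached: |closure| = 1 + 1 + 1 = 3
  (z|y)* → new start has ε-edges to the inner start and to the new accept, so |closure| = 2 + 3 = 5
  (y|z)·z·(z|y)* → |closure| equals the left operand's closure size = 3 (its accept is not ε-reachable, so the closure stops there)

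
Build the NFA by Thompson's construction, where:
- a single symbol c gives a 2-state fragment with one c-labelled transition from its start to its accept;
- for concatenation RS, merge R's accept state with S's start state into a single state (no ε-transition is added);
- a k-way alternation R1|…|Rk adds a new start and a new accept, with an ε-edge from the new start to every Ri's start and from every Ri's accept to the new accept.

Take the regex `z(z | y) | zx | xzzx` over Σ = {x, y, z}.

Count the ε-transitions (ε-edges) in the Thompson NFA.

10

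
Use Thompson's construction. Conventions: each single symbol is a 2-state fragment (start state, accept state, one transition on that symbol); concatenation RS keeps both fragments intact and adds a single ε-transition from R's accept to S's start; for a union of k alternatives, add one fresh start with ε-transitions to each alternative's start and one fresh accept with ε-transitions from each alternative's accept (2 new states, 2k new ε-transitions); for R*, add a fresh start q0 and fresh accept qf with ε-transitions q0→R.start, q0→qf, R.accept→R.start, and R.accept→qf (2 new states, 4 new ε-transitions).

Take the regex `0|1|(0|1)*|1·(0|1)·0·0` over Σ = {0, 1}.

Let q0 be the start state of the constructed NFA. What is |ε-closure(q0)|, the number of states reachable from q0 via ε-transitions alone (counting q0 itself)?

10

Compute the ε-closure size of each fragment's start state recursively; a symbol fragment's start has no outgoing ε-edge, so its closure is just itself (size 1).
  0|1 : |closure| = 1 + 1 + 1 = 3 (the new accept is not ε-reachable since no branch accepts ε)
  (0|1)* : new start has ε-edges to the inner start and to the new accept, so |closure| = 2 + 3 = 5
  0|1 : new start ε-reaches every alternative's start; none of them accept ε, so the new accept is not reached: |closure| = 1 + 1 + 1 = 3
  1·(0|1)·0·0 : |closure| equals the left operand's closure size = 1 (its accept is not ε-reachable, so the closure stops there)
  0|1|(0|1)*|1·(0|1)·0·0 : new start ε-reaches every alternative's start; at least one alternative accepts ε, so the union's new accept is reached too: |closure| = 1 + 1 + 1 + 5 + 1 + 1 = 10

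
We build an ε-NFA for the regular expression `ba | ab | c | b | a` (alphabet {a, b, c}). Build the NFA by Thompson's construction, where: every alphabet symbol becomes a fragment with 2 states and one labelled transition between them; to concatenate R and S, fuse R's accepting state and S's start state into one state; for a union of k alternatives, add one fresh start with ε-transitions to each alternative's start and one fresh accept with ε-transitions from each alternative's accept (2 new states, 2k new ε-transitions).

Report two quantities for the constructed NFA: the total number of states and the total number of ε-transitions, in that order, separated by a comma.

14, 10

Recursing over subexpressions:
Each of the 7 symbol leaves contributes 2 states and 0 ε-transitions.
  ba = 3 states, 0 ε-transitions
  ab = 3 states, 0 ε-transitions
  ba | ab | c | b | a = 14 states, 10 ε-transitions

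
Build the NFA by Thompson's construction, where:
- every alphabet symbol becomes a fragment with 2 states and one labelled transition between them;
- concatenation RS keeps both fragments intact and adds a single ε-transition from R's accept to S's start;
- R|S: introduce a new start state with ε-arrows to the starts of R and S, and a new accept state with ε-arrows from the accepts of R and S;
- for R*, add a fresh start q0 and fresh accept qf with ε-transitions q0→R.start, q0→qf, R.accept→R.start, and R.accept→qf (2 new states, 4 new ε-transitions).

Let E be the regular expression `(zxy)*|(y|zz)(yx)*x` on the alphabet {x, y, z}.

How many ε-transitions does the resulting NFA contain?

Building bottom-up:
Each of the 9 symbol leaves contributes 0 ε-transitions.
  zxy → 2 ε-transitions
  (zxy)* → 6 ε-transitions
  zz → 1 ε-transition
  y|zz → 5 ε-transitions
  yx → 1 ε-transition
  (yx)* → 5 ε-transitions
  (y|zz)(yx)*x → 12 ε-transitions
  (zxy)*|(y|zz)(yx)*x → 22 ε-transitions

22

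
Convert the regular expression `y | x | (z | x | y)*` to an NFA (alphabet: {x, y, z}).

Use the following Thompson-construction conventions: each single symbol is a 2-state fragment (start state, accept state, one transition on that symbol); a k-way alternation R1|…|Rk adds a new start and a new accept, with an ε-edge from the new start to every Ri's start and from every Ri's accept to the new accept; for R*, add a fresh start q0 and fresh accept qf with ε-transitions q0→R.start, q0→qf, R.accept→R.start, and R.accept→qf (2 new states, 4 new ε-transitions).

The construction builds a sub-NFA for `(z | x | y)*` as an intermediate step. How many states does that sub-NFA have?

10

Fragment for `(z | x | y)*`:
Each of the 3 symbol leaves contributes a 2-state fragment.
  z | x | y → 8 states
  (z | x | y)* → 10 states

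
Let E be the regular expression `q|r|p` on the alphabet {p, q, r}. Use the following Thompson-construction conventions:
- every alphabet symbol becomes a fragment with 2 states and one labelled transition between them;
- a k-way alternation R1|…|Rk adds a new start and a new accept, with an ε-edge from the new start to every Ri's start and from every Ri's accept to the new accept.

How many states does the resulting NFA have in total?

8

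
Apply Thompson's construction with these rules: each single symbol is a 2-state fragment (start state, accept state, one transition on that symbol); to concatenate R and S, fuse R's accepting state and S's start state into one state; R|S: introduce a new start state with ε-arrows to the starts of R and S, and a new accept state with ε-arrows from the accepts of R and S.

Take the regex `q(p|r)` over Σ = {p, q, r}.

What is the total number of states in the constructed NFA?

7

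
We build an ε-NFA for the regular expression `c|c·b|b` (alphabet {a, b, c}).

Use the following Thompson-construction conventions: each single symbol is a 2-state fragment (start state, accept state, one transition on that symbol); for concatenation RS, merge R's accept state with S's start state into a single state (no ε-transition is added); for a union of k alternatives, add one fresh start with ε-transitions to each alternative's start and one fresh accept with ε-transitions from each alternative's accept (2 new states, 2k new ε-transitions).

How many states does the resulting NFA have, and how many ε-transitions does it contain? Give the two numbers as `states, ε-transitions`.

Recursing over subexpressions:
Each of the 4 symbol leaves contributes 2 states and 0 ε-transitions.
  c·b → 3 states, 0 ε-transitions
  c|c·b|b → 9 states, 6 ε-transitions

9, 6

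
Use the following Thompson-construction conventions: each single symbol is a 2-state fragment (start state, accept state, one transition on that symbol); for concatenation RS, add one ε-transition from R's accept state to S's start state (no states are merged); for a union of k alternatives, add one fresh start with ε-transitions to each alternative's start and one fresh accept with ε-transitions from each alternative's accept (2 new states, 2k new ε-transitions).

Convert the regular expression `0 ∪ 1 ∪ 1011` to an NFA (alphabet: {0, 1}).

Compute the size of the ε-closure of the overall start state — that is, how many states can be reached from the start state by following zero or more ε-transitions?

4

Work bottom-up. For each fragment F, track |ε-closure(F.start)| and whether F's accept lies in that closure (i.e. whether F accepts ε). A single-symbol fragment has closure size 1 and does not accept ε.
  1011 → |ε-closure| equals the left operand's closure size = 1 (its accept is not ε-reachable, so the closure stops there)
  0 ∪ 1 ∪ 1011 → new start ε-reaches every alternative's start; none of them accept ε, so the new accept is not reached: |ε-closure| = 1 + 1 + 1 + 1 = 4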